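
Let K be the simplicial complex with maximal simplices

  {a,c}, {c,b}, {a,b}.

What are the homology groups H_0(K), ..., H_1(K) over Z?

Order the vertices as a < b < c. Listing each simplex with vertices in this order, K has dimension 1 with simplices:

  0-simplices (3): a, b, c
  1-simplices (3): ab, ac, bc

Hence C_0 ≅ Z^3, C_1 ≅ Z^3.

The boundary map ∂_1: C_1 → C_0 maps an edge to its endpoints' difference, ∂[p,q] = q − p. For instance
  ∂ac = c − a.
The resulting 3×3 matrix has rank 2, and its Smith normal form has invariant factors (1,1).

Reading off H_k = ker ∂_k / im ∂_{k+1}:

  H_0: rank C_0 − rank ∂_1 = 3 − 2 = 1, and the invariant factors of ∂_1 are all 1, so H_0 = Z.
  H_1: rank ker ∂_1 − rank ∂_2 = (3 − 2) − 0 = 1, and there is no ∂_2, so H_1 = Z.

As a check, the Euler characteristic is 3 − 3 = 0, which agrees with 1 − 1 = 0.

H_0 ≅ Z,  H_1 ≅ Z.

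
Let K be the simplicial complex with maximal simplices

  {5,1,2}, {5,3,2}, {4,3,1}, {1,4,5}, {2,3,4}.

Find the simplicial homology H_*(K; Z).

H_0 = Z,  H_1 = Z,  H_2 = 0.

Take the total order 1 < 2 < 3 < 4 < 5 on the vertex set. Then K (dimension 2) consists of the simplices:

  0-simplices (5): [1], [2], [3], [4], [5]
  1-simplices (10): [1,2], [1,3], [1,4], [1,5], [2,3], [2,4], [2,5], [3,4], [3,5], [4,5]
  2-simplices (5): [1,2,5], [1,3,4], [1,4,5], [2,3,4], [2,3,5]

so the chain groups are C_0 ≅ Z^5, C_1 ≅ Z^10, C_2 ≅ Z^5.

The boundary map ∂_1: C_1 → C_0 sends each edge [p,q] (with p < q) to q − p. For instance
  ∂[1,2] = [2] − [1].
The 5×10 boundary matrix has rank 4 and Smith normal form diag(1,1,1,1).

∂_2: C_2 → C_1 acts by ∂[p,q,r] = [q,r] − [p,r] + [p,q]. For instance
  ∂[1,2,5] = [2,5] − [1,5] + [1,2],
  ∂[2,3,5] = [3,5] − [2,5] + [2,3].
As a 10×5 matrix over Z this has rank 5, with invariant factors (1,1,1,1,1).

Reading off H_k = ker ∂_k / im ∂_{k+1}:

  H_0: rank C_0 − rank ∂_1 = 5 − 4 = 1, and the invariant factors of ∂_1 are all 1, so H_0 ≅ Z.
  H_1: rank ker ∂_1 − rank ∂_2 = (10 − 4) − 5 = 1, and the invariant factors of ∂_2 are all 1, so H_1 ≅ Z.
  H_2: rank ker ∂_2 − rank ∂_3 = (5 − 5) − 0 = 0, and there is no ∂_3, so H_2 ≅ 0.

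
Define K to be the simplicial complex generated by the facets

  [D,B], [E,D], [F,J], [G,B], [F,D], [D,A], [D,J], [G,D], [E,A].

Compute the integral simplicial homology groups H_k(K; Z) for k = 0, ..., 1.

H_0 = Z,  H_1 = Z^3.

Fix the vertex order A < B < D < E < F < G < J and write every simplex with vertices in increasing order. Then dim K = 1 and the simplices of K are:

  0-simplices (7): A, B, D, E, F, G, J
  1-simplices (9): AD, AE, BD, BG, DE, DF, DG, DJ, FJ

so the chain groups are C_0 ≅ Z^7, C_1 ≅ Z^9.

The boundary map ∂_1: C_1 → C_0 maps an edge to its endpoints' difference, ∂[p,q] = q − p.
As a 7×9 matrix over Z this has rank 6, with invariant factors (1,1,1,1,1,1).

Reading off H_k = ker ∂_k / im ∂_{k+1}:

  H_0: rank C_0 − rank ∂_1 = 7 − 6 = 1, and the invariant factors of ∂_1 are all 1, so H_0 ≅ Z.
  H_1: rank ker ∂_1 − rank ∂_2 = (9 − 6) − 0 = 3, and there is no ∂_2, so H_1 ≅ Z^3.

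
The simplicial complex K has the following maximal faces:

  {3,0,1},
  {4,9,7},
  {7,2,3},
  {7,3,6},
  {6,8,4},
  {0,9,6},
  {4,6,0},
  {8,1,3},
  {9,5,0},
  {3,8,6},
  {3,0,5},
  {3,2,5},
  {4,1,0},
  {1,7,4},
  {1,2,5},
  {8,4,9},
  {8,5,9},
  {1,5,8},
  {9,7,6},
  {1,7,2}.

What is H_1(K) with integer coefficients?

Fix the vertex order 0 < 1 < 2 < 3 < 4 < 5 < 6 < 7 < 8 < 9 and write every simplex with vertices in increasing order. Then dim K = 2 and the simplices of K are:

  0-simplices (10): [0], [1], [2], [3], [4], [5], [6], [7], [8], [9]
  1-simplices (30): (30 of them)
  2-simplices (20): (20 of them)

giving chain groups C_0 ≅ Z^10, C_1 ≅ Z^30, C_2 ≅ Z^20.

∂_1: C_1 → C_0 sends each edge [p,q] (with p < q) to q − p.
As a 10×30 matrix over Z this has rank 9, with invariant factors (1,1,1,1,1,1,1,1,1).

Boundary ∂_2: C_2 → C_1 maps a triangle to the signed sum of its edges. For instance
  ∂[1,3,8] = [3,8] − [1,8] + [1,3],
  ∂[1,2,5] = [2,5] − [1,5] + [1,2].
As a 30×20 matrix over Z this has rank 20, with invariant factors (1,1,1,1,1,1,1,1,1,1,1,1,1,1,1,1,1,1,1,2).

Computing H_k = (kernel of ∂_k) / (image of ∂_{k+1}):

  H_1: rank ker ∂_1 − rank ∂_2 = (30 − 9) − 20 = 1, and ∂_2 has invariant factor 2 > 1, so H_1 = Z ⊕ Z/2Z.

H_1 = Z ⊕ Z/2Z.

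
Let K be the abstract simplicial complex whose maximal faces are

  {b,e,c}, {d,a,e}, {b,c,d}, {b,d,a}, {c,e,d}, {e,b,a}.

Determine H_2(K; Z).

H_2 = Z.

Fix the vertex order a < b < c < d < e and write every simplex with vertices in increasing order. Then dim K = 2 and the simplices of K are:

  0-simplices (5): a, b, c, d, e
  1-simplices (9): ab, ad, ae, bc, bd, be, cd, ce, de
  2-simplices (6): abd, abe, ade, bcd, bce, cde

giving chain groups C_0 ≅ Z^5, C_1 ≅ Z^9, C_2 ≅ Z^6.

∂_1: C_1 → C_0 maps an edge to its endpoints' difference, ∂[p,q] = q − p.
The 5×9 boundary matrix has rank 4 and Smith normal form diag(1,1,1,1).

∂_2: C_2 → C_1 acts by ∂[p,q,r] = [q,r] − [p,r] + [p,q]. For instance
  ∂abe = be − ae + ab,
  ∂ade = de − ae + ad.
The resulting 9×6 matrix has rank 5, and its Smith normal form has invariant factors (1,1,1,1,1).

Reading off H_k = ker ∂_k / im ∂_{k+1}:

  H_2: rank ker ∂_2 − rank ∂_3 = (6 − 5) − 0 = 1, and there is no ∂_3, so H_2 ≅ Z.

(K is a triangulation of the 2-sphere S^2.)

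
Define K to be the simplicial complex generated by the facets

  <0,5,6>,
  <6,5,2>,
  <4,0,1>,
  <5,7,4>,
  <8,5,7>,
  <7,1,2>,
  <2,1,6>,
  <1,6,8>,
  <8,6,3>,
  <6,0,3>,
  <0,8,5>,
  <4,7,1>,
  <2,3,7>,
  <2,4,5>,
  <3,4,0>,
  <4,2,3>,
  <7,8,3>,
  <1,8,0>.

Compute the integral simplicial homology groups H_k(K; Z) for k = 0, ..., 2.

H_0 = Z,  H_1 = Z ⊕ Z/2,  H_2 = 0.

Fix the vertex order 0 < 1 < 2 < 3 < 4 < 5 < 6 < 7 < 8 and write every simplex with vertices in increasing order. Then dim K = 2 and the simplices of K are:

  0-simplices (9): [0], [1], [2], [3], [4], [5], [6], [7], [8]
  1-simplices (27): (27 of them)
  2-simplices (18): [0,1,4], [0,1,8], [0,3,4], [0,3,6], [0,5,6], [0,5,8], [1,2,6], [1,2,7], [1,4,7], [1,6,8], [2,3,4], [2,3,7], [2,4,5], [2,5,6], [3,6,8], [3,7,8], [4,5,7], [5,7,8]

Hence C_0 ≅ Z^9, C_1 ≅ Z^27, C_2 ≅ Z^18.

The boundary map ∂_1: C_1 → C_0 is given by ∂[p,q] = [q] − [p]. For instance
  ∂[2,6] = [6] − [2].
The 9×27 boundary matrix has rank 8 and Smith normal form diag(1,1,1,1,1,1,1,1).

Boundary ∂_2: C_2 → C_1 acts by ∂[p,q,r] = [q,r] − [p,r] + [p,q]. For instance
  ∂[1,2,7] = [2,7] − [1,7] + [1,2],
  ∂[0,1,4] = [1,4] − [0,4] + [0,1].
This gives a 27×18 integer matrix of rank 18; reducing to Smith normal form yields diagonal entries (1,1,1,1,1,1,1,1,1,1,1,1,1,1,1,1,1,2).

Computing H_k = (kernel of ∂_k) / (image of ∂_{k+1}):

  H_0: rank C_0 − rank ∂_1 = 9 − 8 = 1, and the invariant factors of ∂_1 are all 1, so H_0 ≅ Z.
  H_1: rank ker ∂_1 − rank ∂_2 = (27 − 8) − 18 = 1, and ∂_2 has invariant factor 2 > 1, so H_1 ≅ Z ⊕ Z/2.
  H_2: rank ker ∂_2 − rank ∂_3 = (18 − 18) − 0 = 0, and there is no ∂_3, so H_2 ≅ 0.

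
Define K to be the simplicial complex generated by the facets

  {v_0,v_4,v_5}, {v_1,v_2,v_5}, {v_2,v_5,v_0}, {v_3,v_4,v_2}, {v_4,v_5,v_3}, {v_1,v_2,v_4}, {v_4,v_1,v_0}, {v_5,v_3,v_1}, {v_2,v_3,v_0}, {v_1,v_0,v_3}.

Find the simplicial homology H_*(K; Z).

Order the vertices as v_0 < v_1 < v_2 < v_3 < v_4 < v_5. Listing each simplex with vertices in this order, K has dimension 2 with simplices:

  0-simplices (6): [v_0], [v_1], [v_2], [v_3], [v_4], [v_5]
  1-simplices (15): (15 of them)
  2-simplices (10): [v_0,v_1,v_3], [v_0,v_1,v_4], [v_0,v_2,v_3], [v_0,v_2,v_5], [v_0,v_4,v_5], [v_1,v_2,v_4], [v_1,v_2,v_5], [v_1,v_3,v_5], [v_2,v_3,v_4], [v_3,v_4,v_5]

giving chain groups C_0 ≅ Z^6, C_1 ≅ Z^15, C_2 ≅ Z^10.

∂_1: C_1 → C_0 sends each edge [p,q] (with p < q) to q − p.
The resulting 6×15 matrix has rank 5, and its Smith normal form has invariant factors (1,1,1,1,1).

Boundary ∂_2: C_2 → C_1 maps a triangle to the signed sum of its edges. For instance
  ∂[v_3,v_4,v_5] = [v_4,v_5] − [v_3,v_5] + [v_3,v_4],
  ∂[v_0,v_1,v_4] = [v_1,v_4] − [v_0,v_4] + [v_0,v_1].
This gives a 15×10 integer matrix of rank 10; reducing to Smith normal form yields diagonal entries (1,1,1,1,1,1,1,1,1,2).

From H_k ≅ ker(∂_k) / im(∂_{k+1}) we obtain:

  H_0: rank C_0 − rank ∂_1 = 6 − 5 = 1, and the invariant factors of ∂_1 are all 1, so H_0 ≅ Z.
  H_1: rank ker ∂_1 − rank ∂_2 = (15 − 5) − 10 = 0, and ∂_2 has invariant factor 2 > 1, so H_1 ≅ Z_2.
  H_2: rank ker ∂_2 − rank ∂_3 = (10 − 10) − 0 = 0, and there is no ∂_3, so H_2 ≅ 0.

As a check, the Euler characteristic is 6 − 15 + 10 = 1, which agrees with 1 − 0 + 0 = 1.
(K is a triangulation of the real projective plane RP^2.)

H_0 ≅ Z,  H_1 ≅ Z_2,  H_2 = 0.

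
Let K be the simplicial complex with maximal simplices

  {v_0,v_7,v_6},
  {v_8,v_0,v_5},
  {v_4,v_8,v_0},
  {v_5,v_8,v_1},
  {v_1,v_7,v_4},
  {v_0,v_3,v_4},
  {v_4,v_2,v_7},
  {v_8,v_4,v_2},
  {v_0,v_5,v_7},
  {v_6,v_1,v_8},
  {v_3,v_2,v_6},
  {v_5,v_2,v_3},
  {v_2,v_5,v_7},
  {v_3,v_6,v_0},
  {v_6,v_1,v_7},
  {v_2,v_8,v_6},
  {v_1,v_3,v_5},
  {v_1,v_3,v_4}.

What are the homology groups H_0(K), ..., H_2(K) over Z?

Order the vertices as v_0 < v_1 < v_2 < v_3 < v_4 < v_5 < v_6 < v_7 < v_8. Listing each simplex with vertices in this order, K has dimension 2 with simplices:

  0-simplices (9): [v_0], [v_1], [v_2], [v_3], [v_4], [v_5], [v_6], [v_7], [v_8]
  1-simplices (27): (27 of them)
  2-simplices (18): (18 of them)

Hence C_0 ≅ Z^9, C_1 ≅ Z^27, C_2 ≅ Z^18.

∂_1: C_1 → C_0 sends each edge [p,q] (with p < q) to q − p. For instance
  ∂[v_5,v_7] = [v_7] − [v_5].
This gives a 9×27 integer matrix of rank 8; reducing to Smith normal form yields diagonal entries (1,1,1,1,1,1,1,1).

Boundary ∂_2: C_2 → C_1 acts by ∂[p,q,r] = [q,r] − [p,r] + [p,q]. For instance
  ∂[v_1,v_6,v_8] = [v_6,v_8] − [v_1,v_8] + [v_1,v_6],
  ∂[v_0,v_4,v_8] = [v_4,v_8] − [v_0,v_8] + [v_0,v_4].
The 27×18 boundary matrix has rank 17 and Smith normal form diag(1,1,1,1,1,1,1,1,1,1,1,1,1,1,1,1,1).

From H_k ≅ ker(∂_k) / im(∂_{k+1}) we obtain:

  H_0: rank C_0 − rank ∂_1 = 9 − 8 = 1, and the invariant factors of ∂_1 are all 1, so H_0 ≅ Z.
  H_1: rank ker ∂_1 − rank ∂_2 = (27 − 8) − 17 = 2, and the invariant factors of ∂_2 are all 1, so H_1 ≅ Z^2.
  H_2: rank ker ∂_2 − rank ∂_3 = (18 − 17) − 0 = 1, and there is no ∂_3, so H_2 ≅ Z.

(K is a triangulation of the torus T^2.)

H_0 = Z,  H_1 = Z^2,  H_2 = Z.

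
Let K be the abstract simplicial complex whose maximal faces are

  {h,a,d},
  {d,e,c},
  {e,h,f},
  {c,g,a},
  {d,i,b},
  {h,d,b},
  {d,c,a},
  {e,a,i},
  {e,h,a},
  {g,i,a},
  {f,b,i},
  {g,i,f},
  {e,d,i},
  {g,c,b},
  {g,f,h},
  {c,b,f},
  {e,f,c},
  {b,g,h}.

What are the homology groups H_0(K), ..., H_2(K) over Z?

H_0 = Z,  H_1 = Z ⊕ Z_2,  H_2 = 0.

We work with the vertex ordering a < b < c < d < e < f < g < h < i. The simplices of K, each written with vertices in increasing order, are:

  0-simplices (9): a, b, c, d, e, f, g, h, i
  1-simplices (27): ac, ad, ae, ag, ah, ai, bc, bd, bf, bg, bh, bi, cd, ce, cf, cg, de, dh, di, ef, eh, ei, fg, fh, fi, gh, gi
  2-simplices (18): acd, acg, adh, aeh, aei, agi, bcf, bcg, bdh, bdi, bfi, bgh, cde, cef, dei, efh, fgh, fgi

Hence C_0 ≅ Z^9, C_1 ≅ Z^27, C_2 ≅ Z^18.

∂_1: C_1 → C_0 is given by ∂[p,q] = [q] − [p]. For instance
  ∂fh = h − f.
As a 9×27 matrix over Z this has rank 8, with invariant factors (1,1,1,1,1,1,1,1).

Boundary ∂_2: C_2 → C_1 sends each 2-simplex [p,q,r] to [q,r] − [p,r] + [p,q]. For instance
  ∂bcf = cf − bf + bc,
  ∂fgh = gh − fh + fg.
As a 27×18 matrix over Z this has rank 18, with invariant factors (1,1,1,1,1,1,1,1,1,1,1,1,1,1,1,1,1,2).

From H_k ≅ ker(∂_k) / im(∂_{k+1}) we obtain:

  H_0: rank C_0 − rank ∂_1 = 9 − 8 = 1, and the invariant factors of ∂_1 are all 1, so H_0 ≅ Z.
  H_1: rank ker ∂_1 − rank ∂_2 = (27 − 8) − 18 = 1, and ∂_2 has invariant factor 2 > 1, so H_1 ≅ Z ⊕ Z_2.
  H_2: rank ker ∂_2 − rank ∂_3 = (18 − 18) − 0 = 0, and there is no ∂_3, so H_2 ≅ 0.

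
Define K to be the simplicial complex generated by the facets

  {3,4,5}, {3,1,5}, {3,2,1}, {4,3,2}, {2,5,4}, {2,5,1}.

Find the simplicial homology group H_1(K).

H_1 = 0.

K has 5 vertices, 9 edges, 6 triangles.
rank ∂_1 = 4, rank ∂_2 = 5 ⇒ b_1 = 9 − 4 − 5 = 0; all invariant factors of ∂_2 are 1 so no torsion. So H_1 = 0.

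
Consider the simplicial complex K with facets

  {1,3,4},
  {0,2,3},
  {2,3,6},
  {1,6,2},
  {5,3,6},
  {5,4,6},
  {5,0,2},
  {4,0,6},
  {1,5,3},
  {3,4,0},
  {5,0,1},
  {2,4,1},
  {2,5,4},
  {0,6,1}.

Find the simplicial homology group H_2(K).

H_2 = Z.

Fix the vertex order 0 < 1 < 2 < 3 < 4 < 5 < 6 and write every simplex with vertices in increasing order. Then dim K = 2 and the simplices of K are:

  0-simplices (7): [0], [1], [2], [3], [4], [5], [6]
  1-simplices (21): [0,1], [0,2], [0,3], [0,4], [0,5], [0,6], [1,2], [1,3], [1,4], [1,5], [1,6], [2,3], [2,4], [2,5], [2,6], [3,4], [3,5], [3,6], [4,5], [4,6], [5,6]
  2-simplices (14): [0,1,5], [0,1,6], [0,2,3], [0,2,5], [0,3,4], [0,4,6], [1,2,4], [1,2,6], [1,3,4], [1,3,5], [2,3,6], [2,4,5], [3,5,6], [4,5,6]

giving chain groups C_0 ≅ Z^7, C_1 ≅ Z^21, C_2 ≅ Z^14.

Boundary ∂_1: C_1 → C_0 is given by ∂[p,q] = [q] − [p].
This gives a 7×21 integer matrix of rank 6; reducing to Smith normal form yields diagonal entries (1,1,1,1,1,1).

∂_2: C_2 → C_1 sends each 2-simplex [p,q,r] to [q,r] − [p,r] + [p,q]. For instance
  ∂[0,2,3] = [2,3] − [0,3] + [0,2],
  ∂[4,5,6] = [5,6] − [4,6] + [4,5].
The resulting 21×14 matrix has rank 13, and its Smith normal form has invariant factors (1,1,1,1,1,1,1,1,1,1,1,1,1).

Computing H_k = (kernel of ∂_k) / (image of ∂_{k+1}):

  H_2: rank ker ∂_2 − rank ∂_3 = (14 − 13) − 0 = 1, and there is no ∂_3, so H_2 ≅ Z.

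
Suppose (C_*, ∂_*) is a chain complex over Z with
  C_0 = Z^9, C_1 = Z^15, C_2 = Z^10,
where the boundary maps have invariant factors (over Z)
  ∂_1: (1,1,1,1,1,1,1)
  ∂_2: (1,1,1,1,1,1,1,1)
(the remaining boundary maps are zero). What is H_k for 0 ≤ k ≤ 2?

H_0: b_0 = 9 − 0 − 7 = 2; torsion from ∂_1 factors > 1: none. So H_0 = Z^2.
H_1: b_1 = 15 − 7 − 8 = 0; torsion from ∂_2 factors > 1: none. So H_1 = 0.
H_2: b_2 = 10 − 8 − 0 = 2; torsion from ∂_3 factors > 1: none. So H_2 = Z^2.

H_0 = Z^2,  H_1 = 0,  H_2 = Z^2.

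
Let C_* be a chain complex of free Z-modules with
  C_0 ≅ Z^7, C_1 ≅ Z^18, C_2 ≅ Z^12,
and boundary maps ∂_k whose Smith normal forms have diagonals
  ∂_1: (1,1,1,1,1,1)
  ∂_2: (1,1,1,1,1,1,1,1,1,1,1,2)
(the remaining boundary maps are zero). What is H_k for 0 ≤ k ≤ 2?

H_0: b_0 = 7 − 0 − 6 = 1; torsion from ∂_1 factors > 1: none. So H_0 = Z.
H_1: b_1 = 18 − 6 − 12 = 0; torsion from ∂_2 factors > 1: [2]. So H_1 = Z/2.
H_2: b_2 = 12 − 12 − 0 = 0; torsion from ∂_3 factors > 1: none. So H_2 = 0.

H_0 = Z,  H_1 = Z/2,  H_2 = 0.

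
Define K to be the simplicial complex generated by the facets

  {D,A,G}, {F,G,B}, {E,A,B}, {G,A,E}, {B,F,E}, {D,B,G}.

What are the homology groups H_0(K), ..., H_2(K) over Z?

H_0 ≅ Z,  H_1 ≅ Z,  H_2 = 0.

Fix the vertex order A < B < D < E < F < G and write every simplex with vertices in increasing order. Then dim K = 2 and the simplices of K are:

  0-simplices (6): A, B, D, E, F, G
  1-simplices (12): AB, AD, AE, AG, BD, BE, BF, BG, DG, EF, EG, FG
  2-simplices (6): ABE, ADG, AEG, BDG, BEF, BFG

Hence C_0 ≅ Z^6, C_1 ≅ Z^12, C_2 ≅ Z^6.

∂_1: C_1 → C_0 sends each edge [p,q] (with p < q) to q − p.
The resulting 6×12 matrix has rank 5, and its Smith normal form has invariant factors (1,1,1,1,1).

Boundary ∂_2: C_2 → C_1 acts by ∂[p,q,r] = [q,r] − [p,r] + [p,q]. For instance
  ∂BFG = FG − BG + BF,
  ∂ABE = BE − AE + AB.
This gives a 12×6 integer matrix of rank 6; reducing to Smith normal form yields diagonal entries (1,1,1,1,1,1).

From H_k ≅ ker(∂_k) / im(∂_{k+1}) we obtain:

  H_0: rank C_0 − rank ∂_1 = 6 − 5 = 1, and the invariant factors of ∂_1 are all 1, so H_0 ≅ Z.
  H_1: rank ker ∂_1 − rank ∂_2 = (12 − 5) − 6 = 1, and the invariant factors of ∂_2 are all 1, so H_1 ≅ Z.
  H_2: rank ker ∂_2 − rank ∂_3 = (6 − 6) − 0 = 0, and there is no ∂_3, so H_2 ≅ 0.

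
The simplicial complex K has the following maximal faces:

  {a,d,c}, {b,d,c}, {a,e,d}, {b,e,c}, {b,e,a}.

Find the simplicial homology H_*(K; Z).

H_0 = Z,  H_1 = Z,  H_2 = 0.

Order the vertices as a < b < c < d < e. Listing each simplex with vertices in this order, K has dimension 2 with simplices:

  0-simplices (5): a, b, c, d, e
  1-simplices (10): ab, ac, ad, ae, bc, bd, be, cd, ce, de
  2-simplices (5): abe, acd, ade, bcd, bce

so the chain groups are C_0 ≅ Z^5, C_1 ≅ Z^10, C_2 ≅ Z^5.

The boundary map ∂_1: C_1 → C_0 sends each edge [p,q] (with p < q) to q − p.
The resulting 5×10 matrix has rank 4, and its Smith normal form has invariant factors (1,1,1,1).

The boundary map ∂_2: C_2 → C_1 maps a triangle to the signed sum of its edges. For instance
  ∂bce = ce − be + bc,
  ∂ade = de − ae + ad.
This gives a 10×5 integer matrix of rank 5; reducing to Smith normal form yields diagonal entries (1,1,1,1,1).

Computing H_k = (kernel of ∂_k) / (image of ∂_{k+1}):

  H_0: rank C_0 − rank ∂_1 = 5 − 4 = 1, and the invariant factors of ∂_1 are all 1, so H_0 = Z.
  H_1: rank ker ∂_1 − rank ∂_2 = (10 − 4) − 5 = 1, and the invariant factors of ∂_2 are all 1, so H_1 = Z.
  H_2: rank ker ∂_2 − rank ∂_3 = (5 − 5) − 0 = 0, and there is no ∂_3, so H_2 = 0.

(K is a triangulation of the Möbius band.)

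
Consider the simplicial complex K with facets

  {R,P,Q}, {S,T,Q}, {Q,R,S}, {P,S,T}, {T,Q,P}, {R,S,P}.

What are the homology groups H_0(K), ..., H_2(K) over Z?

H_0 = Z,  H_1 = 0,  H_2 = Z.

Fix the vertex order P < Q < R < S < T and write every simplex with vertices in increasing order. Then dim K = 2 and the simplices of K are:

  0-simplices (5): P, Q, R, S, T
  1-simplices (9): PQ, PR, PS, PT, QR, QS, QT, RS, ST
  2-simplices (6): PQR, PQT, PRS, PST, QRS, QST

Hence C_0 ≅ Z^5, C_1 ≅ Z^9, C_2 ≅ Z^6.

Boundary ∂_1: C_1 → C_0 is given by ∂[p,q] = [q] − [p]. For instance
  ∂PT = T − P.
The resulting 5×9 matrix has rank 4, and its Smith normal form has invariant factors (1,1,1,1).

∂_2: C_2 → C_1 sends each 2-simplex [p,q,r] to [q,r] − [p,r] + [p,q]. For instance
  ∂PST = ST − PT + PS,
  ∂PQR = QR − PR + PQ.
The 9×6 boundary matrix has rank 5 and Smith normal form diag(1,1,1,1,1).

Computing H_k = (kernel of ∂_k) / (image of ∂_{k+1}):

  H_0: rank C_0 − rank ∂_1 = 5 − 4 = 1, and the invariant factors of ∂_1 are all 1, so H_0 ≅ Z.
  H_1: rank ker ∂_1 − rank ∂_2 = (9 − 4) − 5 = 0, and the invariant factors of ∂_2 are all 1, so H_1 ≅ 0.
  H_2: rank ker ∂_2 − rank ∂_3 = (6 − 5) − 0 = 1, and there is no ∂_3, so H_2 ≅ Z.

As a check, the Euler characteristic is 5 − 9 + 6 = 2, which agrees with 1 − 0 + 1 = 2.
(K is a triangulation of the 2-sphere S^2.)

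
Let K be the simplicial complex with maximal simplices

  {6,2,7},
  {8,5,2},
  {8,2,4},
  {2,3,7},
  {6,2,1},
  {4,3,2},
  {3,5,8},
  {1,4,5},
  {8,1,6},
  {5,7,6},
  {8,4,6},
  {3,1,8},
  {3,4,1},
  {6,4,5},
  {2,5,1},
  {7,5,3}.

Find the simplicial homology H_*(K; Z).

H_0 = Z,  H_1 = Z^2,  H_2 = Z.

Order the vertices as 1 < 2 < 3 < 4 < 5 < 6 < 7 < 8. Listing each simplex with vertices in this order, K has dimension 2 with simplices:

  0-simplices (8): [1], [2], [3], [4], [5], [6], [7], [8]
  1-simplices (24): (24 of them)
  2-simplices (16): [1,2,5], [1,2,6], [1,3,4], [1,3,8], [1,4,5], [1,6,8], [2,3,4], [2,3,7], [2,4,8], [2,5,8], [2,6,7], [3,5,7], [3,5,8], [4,5,6], [4,6,8], [5,6,7]

so the chain groups are C_0 ≅ Z^8, C_1 ≅ Z^24, C_2 ≅ Z^16.

Boundary ∂_1: C_1 → C_0 maps an edge to its endpoints' difference, ∂[p,q] = q − p.
The resulting 8×24 matrix has rank 7, and its Smith normal form has invariant factors (1,1,1,1,1,1,1).

The boundary map ∂_2: C_2 → C_1 acts by ∂[p,q,r] = [q,r] − [p,r] + [p,q]. For instance
  ∂[2,3,7] = [3,7] − [2,7] + [2,3],
  ∂[4,6,8] = [6,8] − [4,8] + [4,6].
The 24×16 boundary matrix has rank 15 and Smith normal form diag(1,1,1,1,1,1,1,1,1,1,1,1,1,1,1).

Now H_k = ker ∂_k / im ∂_{k+1}, so:

  H_0: rank C_0 − rank ∂_1 = 8 − 7 = 1, and the invariant factors of ∂_1 are all 1, so H_0 = Z.
  H_1: rank ker ∂_1 − rank ∂_2 = (24 − 7) − 15 = 2, and the invariant factors of ∂_2 are all 1, so H_1 = Z^2.
  H_2: rank ker ∂_2 − rank ∂_3 = (16 − 15) − 0 = 1, and there is no ∂_3, so H_2 = Z.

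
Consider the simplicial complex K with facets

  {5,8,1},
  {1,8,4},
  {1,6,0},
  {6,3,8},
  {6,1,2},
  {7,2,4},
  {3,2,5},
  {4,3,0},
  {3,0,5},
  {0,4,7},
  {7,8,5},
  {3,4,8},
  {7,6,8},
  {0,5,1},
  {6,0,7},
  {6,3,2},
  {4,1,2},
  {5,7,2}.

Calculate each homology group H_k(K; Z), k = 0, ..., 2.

H_0 = Z,  H_1 = Z^2,  H_2 = Z.

Take the total order 0 < 1 < 2 < 3 < 4 < 5 < 6 < 7 < 8 on the vertex set. Then K (dimension 2) consists of the simplices:

  0-simplices (9): [0], [1], [2], [3], [4], [5], [6], [7], [8]
  1-simplices (27): (27 of them)
  2-simplices (18): [0,1,5], [0,1,6], [0,3,4], [0,3,5], [0,4,7], [0,6,7], [1,2,4], [1,2,6], [1,4,8], [1,5,8], [2,3,5], [2,3,6], [2,4,7], [2,5,7], [3,4,8], [3,6,8], [5,7,8], [6,7,8]

so the chain groups are C_0 ≅ Z^9, C_1 ≅ Z^27, C_2 ≅ Z^18.

The boundary map ∂_1: C_1 → C_0 maps an edge to its endpoints' difference, ∂[p,q] = q − p. For instance
  ∂[1,5] = [5] − [1].
The resulting 9×27 matrix has rank 8, and its Smith normal form has invariant factors (1,1,1,1,1,1,1,1).

The boundary map ∂_2: C_2 → C_1 acts by ∂[p,q,r] = [q,r] − [p,r] + [p,q]. For instance
  ∂[1,2,4] = [2,4] − [1,4] + [1,2],
  ∂[3,6,8] = [6,8] − [3,8] + [3,6].
This gives a 27×18 integer matrix of rank 17; reducing to Smith normal form yields diagonal entries (1,1,1,1,1,1,1,1,1,1,1,1,1,1,1,1,1).

Now H_k = ker ∂_k / im ∂_{k+1}, so:

  H_0: rank C_0 − rank ∂_1 = 9 − 8 = 1, and the invariant factors of ∂_1 are all 1, so H_0 = Z.
  H_1: rank ker ∂_1 − rank ∂_2 = (27 − 8) − 17 = 2, and the invariant factors of ∂_2 are all 1, so H_1 = Z^2.
  H_2: rank ker ∂_2 − rank ∂_3 = (18 − 17) − 0 = 1, and there is no ∂_3, so H_2 = Z.

As a check, the Euler characteristic is 9 − 27 + 18 = 0, which agrees with 1 − 2 + 1 = 0.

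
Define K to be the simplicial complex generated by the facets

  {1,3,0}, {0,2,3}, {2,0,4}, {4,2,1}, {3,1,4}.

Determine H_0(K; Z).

K has 5 vertices, 10 edges, 5 triangles.
rank ∂_0 = 0, rank ∂_1 = 4 ⇒ b_0 = 5 − 0 − 4 = 1; all invariant factors of ∂_1 are 1 so no torsion. So H_0 ≅ Z.

H_0 = Z.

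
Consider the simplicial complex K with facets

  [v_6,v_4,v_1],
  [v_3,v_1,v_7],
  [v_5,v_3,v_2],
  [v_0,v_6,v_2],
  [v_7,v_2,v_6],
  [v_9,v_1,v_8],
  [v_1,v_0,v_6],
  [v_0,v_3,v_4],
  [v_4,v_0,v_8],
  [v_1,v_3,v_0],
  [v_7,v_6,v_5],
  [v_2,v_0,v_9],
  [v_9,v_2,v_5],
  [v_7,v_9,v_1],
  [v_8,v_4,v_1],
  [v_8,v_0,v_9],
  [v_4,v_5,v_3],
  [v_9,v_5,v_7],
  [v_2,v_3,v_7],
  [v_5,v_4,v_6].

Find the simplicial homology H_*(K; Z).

H_0 = Z,  H_1 = Z ⊕ Z/2,  H_2 = 0.

Fix the vertex order v_0 < v_1 < v_2 < v_3 < v_4 < v_5 < v_6 < v_7 < v_8 < v_9 and write every simplex with vertices in increasing order. Then dim K = 2 and the simplices of K are:

  0-simplices (10): [v_0], [v_1], [v_2], [v_3], [v_4], [v_5], [v_6], [v_7], [v_8], [v_9]
  1-simplices (30): (30 of them)
  2-simplices (20): (20 of them)

Hence C_0 ≅ Z^10, C_1 ≅ Z^30, C_2 ≅ Z^20.

∂_1: C_1 → C_0 is given by ∂[p,q] = [q] − [p]. For instance
  ∂[v_0,v_2] = [v_2] − [v_0].
This gives a 10×30 integer matrix of rank 9; reducing to Smith normal form yields diagonal entries (1,1,1,1,1,1,1,1,1).

The boundary map ∂_2: C_2 → C_1 acts by ∂[p,q,r] = [q,r] − [p,r] + [p,q]. For instance
  ∂[v_0,v_8,v_9] = [v_8,v_9] − [v_0,v_9] + [v_0,v_8],
  ∂[v_1,v_3,v_7] = [v_3,v_7] − [v_1,v_7] + [v_1,v_3].
As a 30×20 matrix over Z this has rank 20, with invariant factors (1,1,1,1,1,1,1,1,1,1,1,1,1,1,1,1,1,1,1,2).

From H_k ≅ ker(∂_k) / im(∂_{k+1}) we obtain:

  H_0: rank C_0 − rank ∂_1 = 10 − 9 = 1, and the invariant factors of ∂_1 are all 1, so H_0 = Z.
  H_1: rank ker ∂_1 − rank ∂_2 = (30 − 9) − 20 = 1, and ∂_2 has invariant factor 2 > 1, so H_1 = Z ⊕ Z/2.
  H_2: rank ker ∂_2 − rank ∂_3 = (20 − 20) − 0 = 0, and there is no ∂_3, so H_2 = 0.

As a check, the Euler characteristic is 10 − 30 + 20 = 0, which agrees with 1 − 1 + 0 = 0.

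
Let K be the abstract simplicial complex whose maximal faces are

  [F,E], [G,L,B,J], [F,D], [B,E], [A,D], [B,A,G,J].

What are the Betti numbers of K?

b_0 = 1, b_1 = 1, b_2 = 0, b_3 = 0.

Order the vertices as A < B < D < E < F < G < J < L. Listing each simplex with vertices in this order, K has dimension 3 with simplices:

  0-simplices (8): A, B, D, E, F, G, J, L
  1-simplices (13): AB, AD, AG, AJ, BE, BG, BJ, BL, DF, EF, GJ, GL, JL
  2-simplices (7): ABG, ABJ, AGJ, BGJ, BGL, BJL, GJL
  3-simplices (2): ABGJ, BGJL

giving chain groups C_0 ≅ Z^8, C_1 ≅ Z^13, C_2 ≅ Z^7, C_3 ≅ Z^2.

The boundary map ∂_1: C_1 → C_0 is given by ∂[p,q] = [q] − [p].
The 8×13 boundary matrix has rank 7 and Smith normal form diag(1,1,1,1,1,1,1).

Boundary ∂_2: C_2 → C_1 acts by ∂[p,q,r] = [q,r] − [p,r] + [p,q]. For instance
  ∂BGL = GL − BL + BG,
  ∂AGJ = GJ − AJ + AG.
The resulting 13×7 matrix has rank 5, and its Smith normal form has invariant factors (1,1,1,1,1).

The boundary map ∂_3: C_3 → C_2 sends each 3-simplex σ to the alternating sum Σ_i (−1)^i (σ with its i-th vertex removed). For instance
  ∂BGJL = GJL − BJL + BGL − BGJ,
  ∂ABGJ = BGJ − AGJ + ABJ − ABG.
The 7×2 boundary matrix has rank 2 and Smith normal form diag(1,1).

Computing H_k = (kernel of ∂_k) / (image of ∂_{k+1}):

  H_0: rank C_0 − rank ∂_1 = 8 − 7 = 1, and the invariant factors of ∂_1 are all 1, so H_0 ≅ Z.
  H_1: rank ker ∂_1 − rank ∂_2 = (13 − 7) − 5 = 1, and the invariant factors of ∂_2 are all 1, so H_1 ≅ Z.
  H_2: rank ker ∂_2 − rank ∂_3 = (7 − 5) − 2 = 0, and the invariant factors of ∂_3 are all 1, so H_2 ≅ 0.
  H_3: rank ker ∂_3 − rank ∂_4 = (2 − 2) − 0 = 0, and there is no ∂_4, so H_3 ≅ 0.

Hence the Betti numbers are b_0 = 1, b_1 = 1, b_2 = 0, b_3 = 0.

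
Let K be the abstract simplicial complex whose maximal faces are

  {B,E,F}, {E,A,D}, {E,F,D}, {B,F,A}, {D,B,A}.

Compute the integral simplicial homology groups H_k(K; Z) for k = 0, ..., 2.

H_0 = Z,  H_1 = Z,  H_2 = 0.

Fix the vertex order A < B < D < E < F and write every simplex with vertices in increasing order. Then dim K = 2 and the simplices of K are:

  0-simplices (5): A, B, D, E, F
  1-simplices (10): AB, AD, AE, AF, BD, BE, BF, DE, DF, EF
  2-simplices (5): ABD, ABF, ADE, BEF, DEF

Hence C_0 ≅ Z^5, C_1 ≅ Z^10, C_2 ≅ Z^5.

Boundary ∂_1: C_1 → C_0 sends each edge [p,q] (with p < q) to q − p. For instance
  ∂DF = F − D.
As a 5×10 matrix over Z this has rank 4, with invariant factors (1,1,1,1).

The boundary map ∂_2: C_2 → C_1 sends each 2-simplex [p,q,r] to [q,r] − [p,r] + [p,q]. For instance
  ∂ABD = BD − AD + AB,
  ∂DEF = EF − DF + DE.
As a 10×5 matrix over Z this has rank 5, with invariant factors (1,1,1,1,1).

Computing H_k = (kernel of ∂_k) / (image of ∂_{k+1}):

  H_0: rank C_0 − rank ∂_1 = 5 − 4 = 1, and the invariant factors of ∂_1 are all 1, so H_0 = Z.
  H_1: rank ker ∂_1 − rank ∂_2 = (10 − 4) − 5 = 1, and the invariant factors of ∂_2 are all 1, so H_1 = Z.
  H_2: rank ker ∂_2 − rank ∂_3 = (5 − 5) − 0 = 0, and there is no ∂_3, so H_2 = 0.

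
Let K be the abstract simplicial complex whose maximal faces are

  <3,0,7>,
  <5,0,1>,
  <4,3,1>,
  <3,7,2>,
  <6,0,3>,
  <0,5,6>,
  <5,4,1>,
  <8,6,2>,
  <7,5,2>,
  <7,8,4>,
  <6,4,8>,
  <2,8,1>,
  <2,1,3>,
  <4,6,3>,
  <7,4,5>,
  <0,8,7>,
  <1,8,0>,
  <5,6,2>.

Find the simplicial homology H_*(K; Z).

Fix the vertex order 0 < 1 < 2 < 3 < 4 < 5 < 6 < 7 < 8 and write every simplex with vertices in increasing order. Then dim K = 2 and the simplices of K are:

  0-simplices (9): [0], [1], [2], [3], [4], [5], [6], [7], [8]
  1-simplices (27): (27 of them)
  2-simplices (18): [0,1,5], [0,1,8], [0,3,6], [0,3,7], [0,5,6], [0,7,8], [1,2,3], [1,2,8], [1,3,4], [1,4,5], [2,3,7], [2,5,6], [2,5,7], [2,6,8], [3,4,6], [4,5,7], [4,6,8], [4,7,8]

Hence C_0 ≅ Z^9, C_1 ≅ Z^27, C_2 ≅ Z^18.

∂_1: C_1 → C_0 maps an edge to its endpoints' difference, ∂[p,q] = q − p.
The resulting 9×27 matrix has rank 8, and its Smith normal form has invariant factors (1,1,1,1,1,1,1,1).

Boundary ∂_2: C_2 → C_1 acts by ∂[p,q,r] = [q,r] − [p,r] + [p,q]. For instance
  ∂[4,7,8] = [7,8] − [4,8] + [4,7],
  ∂[2,3,7] = [3,7] − [2,7] + [2,3].
This gives a 27×18 integer matrix of rank 17; reducing to Smith normal form yields diagonal entries (1,1,1,1,1,1,1,1,1,1,1,1,1,1,1,1,1).

Now H_k = ker ∂_k / im ∂_{k+1}, so:

  H_0: rank C_0 − rank ∂_1 = 9 − 8 = 1, and the invariant factors of ∂_1 are all 1, so H_0 = Z.
  H_1: rank ker ∂_1 − rank ∂_2 = (27 − 8) − 17 = 2, and the invariant factors of ∂_2 are all 1, so H_1 = Z^2.
  H_2: rank ker ∂_2 − rank ∂_3 = (18 − 17) − 0 = 1, and there is no ∂_3, so H_2 = Z.

H_0 = Z,  H_1 = Z^2,  H_2 = Z.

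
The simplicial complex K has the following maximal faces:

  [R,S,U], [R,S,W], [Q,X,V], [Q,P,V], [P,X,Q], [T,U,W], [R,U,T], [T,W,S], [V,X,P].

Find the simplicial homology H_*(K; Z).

Take the total order P < Q < R < S < T < U < V < W < X on the vertex set. Then K (dimension 2) consists of the simplices:

  0-simplices (9): P, Q, R, S, T, U, V, W, X
  1-simplices (16): PQ, PV, PX, QV, QX, RS, RT, RU, RW, ST, SU, SW, TU, TW, UW, VX
  2-simplices (9): PQV, PQX, PVX, QVX, RSU, RSW, RTU, STW, TUW

so the chain groups are C_0 ≅ Z^9, C_1 ≅ Z^16, C_2 ≅ Z^9.

Boundary ∂_1: C_1 → C_0 is given by ∂[p,q] = [q] − [p]. For instance
  ∂RT = T − R.
The resulting 9×16 matrix has rank 7, and its Smith normal form has invariant factors (1,1,1,1,1,1,1).

Boundary ∂_2: C_2 → C_1 sends each 2-simplex [p,q,r] to [q,r] − [p,r] + [p,q]. For instance
  ∂TUW = UW − TW + TU,
  ∂PQV = QV − PV + PQ.
This gives a 16×9 integer matrix of rank 8; reducing to Smith normal form yields diagonal entries (1,1,1,1,1,1,1,1).

Computing H_k = (kernel of ∂_k) / (image of ∂_{k+1}):

  H_0: rank C_0 − rank ∂_1 = 9 − 7 = 2, and the invariant factors of ∂_1 are all 1, so H_0 = Z^2.
  H_1: rank ker ∂_1 − rank ∂_2 = (16 − 7) − 8 = 1, and the invariant factors of ∂_2 are all 1, so H_1 = Z.
  H_2: rank ker ∂_2 − rank ∂_3 = (9 − 8) − 0 = 1, and there is no ∂_3, so H_2 = Z.

(K is a triangulation of the disjoint union of the 2-sphere S^2 and the Möbius band.)

H_0 ≅ Z^2,  H_1 ≅ Z,  H_2 ≅ Z.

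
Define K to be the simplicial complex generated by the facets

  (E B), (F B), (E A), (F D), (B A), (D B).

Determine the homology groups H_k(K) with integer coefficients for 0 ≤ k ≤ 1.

H_0 ≅ Z,  H_1 ≅ Z^2.

Fix the vertex order A < B < D < E < F and write every simplex with vertices in increasing order. Then dim K = 1 and the simplices of K are:

  0-simplices (5): A, B, D, E, F
  1-simplices (6): AB, AE, BD, BE, BF, DF

Hence C_0 ≅ Z^5, C_1 ≅ Z^6.

Boundary ∂_1: C_1 → C_0 is given by ∂[p,q] = [q] − [p]. For instance
  ∂AE = E − A.
The resulting 5×6 matrix has rank 4, and its Smith normal form has invariant factors (1,1,1,1).

Now H_k = ker ∂_k / im ∂_{k+1}, so:

  H_0: rank C_0 − rank ∂_1 = 5 − 4 = 1, and the invariant factors of ∂_1 are all 1, so H_0 ≅ Z.
  H_1: rank ker ∂_1 − rank ∂_2 = (6 − 4) − 0 = 2, and there is no ∂_2, so H_1 ≅ Z^2.

As a check, the Euler characteristic is 5 − 6 = -1, which agrees with 1 − 2 = -1.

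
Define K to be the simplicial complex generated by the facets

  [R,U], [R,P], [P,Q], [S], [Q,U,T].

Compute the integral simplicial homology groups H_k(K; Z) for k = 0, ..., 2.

H_0 = Z^2,  H_1 = Z,  H_2 = 0.

Take the total order P < Q < R < S < T < U on the vertex set. Then K (dimension 2) consists of the simplices:

  0-simplices (6): P, Q, R, S, T, U
  1-simplices (6): PQ, PR, QT, QU, RU, TU
  2-simplices (1): QTU

so the chain groups are C_0 ≅ Z^6, C_1 ≅ Z^6, C_2 ≅ Z^1.

∂_1: C_1 → C_0 maps an edge to its endpoints' difference, ∂[p,q] = q − p. For instance
  ∂QT = T − Q.
The 6×6 boundary matrix has rank 4 and Smith normal form diag(1,1,1,1).

∂_2: C_2 → C_1 maps a triangle to the signed sum of its edges. For instance
  ∂QTU = TU − QU + QT.
The resulting 6×1 matrix has rank 1, and its Smith normal form has invariant factors (1).

From H_k ≅ ker(∂_k) / im(∂_{k+1}) we obtain:

  H_0: rank C_0 − rank ∂_1 = 6 − 4 = 2, and the invariant factors of ∂_1 are all 1, so H_0 = Z^2.
  H_1: rank ker ∂_1 − rank ∂_2 = (6 − 4) − 1 = 1, and the invariant factors of ∂_2 are all 1, so H_1 = Z.
  H_2: rank ker ∂_2 − rank ∂_3 = (1 − 1) − 0 = 0, and there is no ∂_3, so H_2 = 0.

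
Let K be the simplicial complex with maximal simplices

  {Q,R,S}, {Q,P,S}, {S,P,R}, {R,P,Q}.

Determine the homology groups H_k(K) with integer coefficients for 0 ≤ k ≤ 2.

Fix the vertex order P < Q < R < S and write every simplex with vertices in increasing order. Then dim K = 2 and the simplices of K are:

  0-simplices (4): P, Q, R, S
  1-simplices (6): PQ, PR, PS, QR, QS, RS
  2-simplices (4): PQR, PQS, PRS, QRS

giving chain groups C_0 ≅ Z^4, C_1 ≅ Z^6, C_2 ≅ Z^4.

∂_1: C_1 → C_0 sends each edge [p,q] (with p < q) to q − p. For instance
  ∂RS = S − R.
The resulting 4×6 matrix has rank 3, and its Smith normal form has invariant factors (1,1,1).

The boundary map ∂_2: C_2 → C_1 sends each 2-simplex [p,q,r] to [q,r] − [p,r] + [p,q]. For instance
  ∂PQS = QS − PS + PQ,
  ∂QRS = RS − QS + QR.
The resulting 6×4 matrix has rank 3, and its Smith normal form has invariant factors (1,1,1).

Computing H_k = (kernel of ∂_k) / (image of ∂_{k+1}):

  H_0: rank C_0 − rank ∂_1 = 4 − 3 = 1, and the invariant factors of ∂_1 are all 1, so H_0 = Z.
  H_1: rank ker ∂_1 − rank ∂_2 = (6 − 3) − 3 = 0, and the invariant factors of ∂_2 are all 1, so H_1 = 0.
  H_2: rank ker ∂_2 − rank ∂_3 = (4 − 3) − 0 = 1, and there is no ∂_3, so H_2 = Z.

H_0 ≅ Z,  H_1 = 0,  H_2 ≅ Z.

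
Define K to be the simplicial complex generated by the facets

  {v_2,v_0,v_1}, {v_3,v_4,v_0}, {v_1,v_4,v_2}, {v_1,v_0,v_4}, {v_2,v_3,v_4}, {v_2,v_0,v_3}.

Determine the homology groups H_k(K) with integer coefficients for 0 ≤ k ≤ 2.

H_0 ≅ Z,  H_1 = 0,  H_2 ≅ Z.

Take the total order v_0 < v_1 < v_2 < v_3 < v_4 on the vertex set. Then K (dimension 2) consists of the simplices:

  0-simplices (5): [v_0], [v_1], [v_2], [v_3], [v_4]
  1-simplices (9): [v_0,v_1], [v_0,v_2], [v_0,v_3], [v_0,v_4], [v_1,v_2], [v_1,v_4], [v_2,v_3], [v_2,v_4], [v_3,v_4]
  2-simplices (6): [v_0,v_1,v_2], [v_0,v_1,v_4], [v_0,v_2,v_3], [v_0,v_3,v_4], [v_1,v_2,v_4], [v_2,v_3,v_4]

giving chain groups C_0 ≅ Z^5, C_1 ≅ Z^9, C_2 ≅ Z^6.

The boundary map ∂_1: C_1 → C_0 sends each edge [p,q] (with p < q) to q − p. For instance
  ∂[v_1,v_4] = [v_4] − [v_1].
As a 5×9 matrix over Z this has rank 4, with invariant factors (1,1,1,1).

Boundary ∂_2: C_2 → C_1 maps a triangle to the signed sum of its edges. For instance
  ∂[v_0,v_2,v_3] = [v_2,v_3] − [v_0,v_3] + [v_0,v_2],
  ∂[v_2,v_3,v_4] = [v_3,v_4] − [v_2,v_4] + [v_2,v_3].
This gives a 9×6 integer matrix of rank 5; reducing to Smith normal form yields diagonal entries (1,1,1,1,1).

Reading off H_k = ker ∂_k / im ∂_{k+1}:

  H_0: rank C_0 − rank ∂_1 = 5 − 4 = 1, and the invariant factors of ∂_1 are all 1, so H_0 ≅ Z.
  H_1: rank ker ∂_1 − rank ∂_2 = (9 − 4) − 5 = 0, and the invariant factors of ∂_2 are all 1, so H_1 ≅ 0.
  H_2: rank ker ∂_2 − rank ∂_3 = (6 − 5) − 0 = 1, and there is no ∂_3, so H_2 ≅ Z.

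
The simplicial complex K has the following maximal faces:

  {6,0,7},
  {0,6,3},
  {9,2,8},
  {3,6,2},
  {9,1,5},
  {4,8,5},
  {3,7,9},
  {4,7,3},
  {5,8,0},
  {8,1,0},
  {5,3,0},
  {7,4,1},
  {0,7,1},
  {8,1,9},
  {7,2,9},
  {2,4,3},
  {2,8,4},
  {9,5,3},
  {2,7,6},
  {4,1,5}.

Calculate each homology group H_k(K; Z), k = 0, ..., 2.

H_0 = Z,  H_1 = Z ⊕ Z/2,  H_2 = 0.

K has 10 vertices, 30 edges, 20 triangles.
rank ∂_0 = 0, rank ∂_1 = 9 ⇒ b_0 = 10 − 0 − 9 = 1; all invariant factors of ∂_1 are 1 so no torsion. So H_0 = Z.
rank ∂_1 = 9, rank ∂_2 = 20 ⇒ b_1 = 30 − 9 − 20 = 1; ∂_2 has invariant factor(s) [2] giving torsion. So H_1 = Z ⊕ Z/2.
rank ∂_2 = 20, rank ∂_3 = 0 ⇒ b_2 = 20 − 20 − 0 = 0. So H_2 = 0.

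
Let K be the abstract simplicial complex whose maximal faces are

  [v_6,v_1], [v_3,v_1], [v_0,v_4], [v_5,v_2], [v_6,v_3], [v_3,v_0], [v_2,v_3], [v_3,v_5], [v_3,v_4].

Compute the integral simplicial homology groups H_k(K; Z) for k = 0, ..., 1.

H_0 = Z,  H_1 = Z^3.

Fix the vertex order v_0 < v_1 < v_2 < v_3 < v_4 < v_5 < v_6 and write every simplex with vertices in increasing order. Then dim K = 1 and the simplices of K are:

  0-simplices (7): [v_0], [v_1], [v_2], [v_3], [v_4], [v_5], [v_6]
  1-simplices (9): [v_0,v_3], [v_0,v_4], [v_1,v_3], [v_1,v_6], [v_2,v_3], [v_2,v_5], [v_3,v_4], [v_3,v_5], [v_3,v_6]

giving chain groups C_0 ≅ Z^7, C_1 ≅ Z^9.

∂_1: C_1 → C_0 sends each edge [p,q] (with p < q) to q − p.
As a 7×9 matrix over Z this has rank 6, with invariant factors (1,1,1,1,1,1).

Reading off H_k = ker ∂_k / im ∂_{k+1}:

  H_0: rank C_0 − rank ∂_1 = 7 − 6 = 1, and the invariant factors of ∂_1 are all 1, so H_0 ≅ Z.
  H_1: rank ker ∂_1 − rank ∂_2 = (9 − 6) − 0 = 3, and there is no ∂_2, so H_1 ≅ Z^3.

As a check, the Euler characteristic is 7 − 9 = -2, which agrees with 1 − 3 = -2.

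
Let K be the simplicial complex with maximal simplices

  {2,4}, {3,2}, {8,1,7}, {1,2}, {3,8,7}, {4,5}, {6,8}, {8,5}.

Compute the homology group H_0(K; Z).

Take the total order 1 < 2 < 3 < 4 < 5 < 6 < 7 < 8 on the vertex set. Then K (dimension 2) consists of the simplices:

  0-simplices (8): [1], [2], [3], [4], [5], [6], [7], [8]
  1-simplices (11): [1,2], [1,7], [1,8], [2,3], [2,4], [3,7], [3,8], [4,5], [5,8], [6,8], [7,8]
  2-simplices (2): [1,7,8], [3,7,8]

Hence C_0 ≅ Z^8, C_1 ≅ Z^11, C_2 ≅ Z^2.

The boundary map ∂_1: C_1 → C_0 maps an edge to its endpoints' difference, ∂[p,q] = q − p. For instance
  ∂[3,8] = [8] − [3].
The 8×11 boundary matrix has rank 7 and Smith normal form diag(1,1,1,1,1,1,1).

Boundary ∂_2: C_2 → C_1 acts by ∂[p,q,r] = [q,r] − [p,r] + [p,q]. For instance
  ∂[1,7,8] = [7,8] − [1,8] + [1,7],
  ∂[3,7,8] = [7,8] − [3,8] + [3,7].
The 11×2 boundary matrix has rank 2 and Smith normal form diag(1,1).

Computing H_k = (kernel of ∂_k) / (image of ∂_{k+1}):

  H_0: rank C_0 − rank ∂_1 = 8 − 7 = 1, and the invariant factors of ∂_1 are all 1, so H_0 = Z.

H_0 = Z.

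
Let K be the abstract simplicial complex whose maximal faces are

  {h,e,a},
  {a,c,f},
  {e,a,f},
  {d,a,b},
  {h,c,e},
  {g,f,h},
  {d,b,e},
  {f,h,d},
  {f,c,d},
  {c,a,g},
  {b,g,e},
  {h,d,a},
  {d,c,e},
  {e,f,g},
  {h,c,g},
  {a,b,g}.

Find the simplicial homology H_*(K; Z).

We work with the vertex ordering a < b < c < d < e < f < g < h. The simplices of K, each written with vertices in increasing order, are:

  0-simplices (8): a, b, c, d, e, f, g, h
  1-simplices (24): ab, ac, ad, ae, af, ag, ah, bd, be, bg, cd, ce, cf, cg, ch, de, df, dh, ef, eg, eh, fg, fh, gh
  2-simplices (16): abd, abg, acf, acg, adh, aef, aeh, bde, beg, cde, cdf, ceh, cgh, dfh, efg, fgh

Hence C_0 ≅ Z^8, C_1 ≅ Z^24, C_2 ≅ Z^16.

The boundary map ∂_1: C_1 → C_0 sends each edge [p,q] (with p < q) to q − p. For instance
  ∂cd = d − c.
As a 8×24 matrix over Z this has rank 7, with invariant factors (1,1,1,1,1,1,1).

∂_2: C_2 → C_1 acts by ∂[p,q,r] = [q,r] − [p,r] + [p,q]. For instance
  ∂dfh = fh − dh + df,
  ∂efg = fg − eg + ef.
The resulting 24×16 matrix has rank 15, and its Smith normal form has invariant factors (1,1,1,1,1,1,1,1,1,1,1,1,1,1,1).

Now H_k = ker ∂_k / im ∂_{k+1}, so:

  H_0: rank C_0 − rank ∂_1 = 8 − 7 = 1, and the invariant factors of ∂_1 are all 1, so H_0 = Z.
  H_1: rank ker ∂_1 − rank ∂_2 = (24 − 7) − 15 = 2, and the invariant factors of ∂_2 are all 1, so H_1 = Z^2.
  H_2: rank ker ∂_2 − rank ∂_3 = (16 − 15) − 0 = 1, and there is no ∂_3, so H_2 = Z.

H_0 = Z,  H_1 = Z^2,  H_2 = Z.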